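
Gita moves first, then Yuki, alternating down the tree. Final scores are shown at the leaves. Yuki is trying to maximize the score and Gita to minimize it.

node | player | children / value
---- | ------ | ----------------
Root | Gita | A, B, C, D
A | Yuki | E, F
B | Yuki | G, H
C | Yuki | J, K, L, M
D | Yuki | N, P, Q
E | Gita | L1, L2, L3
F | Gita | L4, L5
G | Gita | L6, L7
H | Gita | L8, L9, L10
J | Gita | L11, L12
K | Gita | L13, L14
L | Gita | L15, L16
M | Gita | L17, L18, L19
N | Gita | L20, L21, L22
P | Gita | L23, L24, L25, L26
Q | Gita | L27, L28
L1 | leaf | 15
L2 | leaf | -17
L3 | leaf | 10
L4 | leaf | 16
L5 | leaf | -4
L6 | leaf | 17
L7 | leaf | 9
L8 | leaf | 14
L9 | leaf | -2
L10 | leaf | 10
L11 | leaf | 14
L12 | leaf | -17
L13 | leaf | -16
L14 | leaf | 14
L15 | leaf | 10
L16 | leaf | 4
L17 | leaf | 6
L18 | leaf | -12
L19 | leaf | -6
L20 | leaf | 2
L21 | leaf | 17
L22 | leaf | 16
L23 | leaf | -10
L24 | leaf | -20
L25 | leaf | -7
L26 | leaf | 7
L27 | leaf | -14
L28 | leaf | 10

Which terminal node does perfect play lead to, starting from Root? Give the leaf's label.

L5

E (Gita): min(15, -17, 10) = -17
F (Gita): min(16, -4) = -4
A (Yuki): max(-17, -4) = -4
G (Gita): min(17, 9) = 9
H (Gita): min(14, -2, 10) = -2
B (Yuki): max(9, -2) = 9
J (Gita): min(14, -17) = -17
K (Gita): min(-16, 14) = -16
L (Gita): min(10, 4) = 4
M (Gita): min(6, -12, -6) = -12
C (Yuki): max(-17, -16, 4, -12) = 4
N (Gita): min(2, 17, 16) = 2
P (Gita): min(-10, -20, -7, 7) = -20
Q (Gita): min(-14, 10) = -14
D (Yuki): max(2, -20, -14) = 2
Root (Gita): min(-4, 9, 4, 2) = -4
At Root, Gita picks A (lowest: -4).
At A, Yuki picks F (highest: -4).
At F, Gita picks L5 (lowest: -4).
Terminal value -4.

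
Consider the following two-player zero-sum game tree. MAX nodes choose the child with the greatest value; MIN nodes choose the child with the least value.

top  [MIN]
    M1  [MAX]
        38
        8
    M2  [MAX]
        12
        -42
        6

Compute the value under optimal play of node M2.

M2 (MAX): max(12, -42, 6) = 12

12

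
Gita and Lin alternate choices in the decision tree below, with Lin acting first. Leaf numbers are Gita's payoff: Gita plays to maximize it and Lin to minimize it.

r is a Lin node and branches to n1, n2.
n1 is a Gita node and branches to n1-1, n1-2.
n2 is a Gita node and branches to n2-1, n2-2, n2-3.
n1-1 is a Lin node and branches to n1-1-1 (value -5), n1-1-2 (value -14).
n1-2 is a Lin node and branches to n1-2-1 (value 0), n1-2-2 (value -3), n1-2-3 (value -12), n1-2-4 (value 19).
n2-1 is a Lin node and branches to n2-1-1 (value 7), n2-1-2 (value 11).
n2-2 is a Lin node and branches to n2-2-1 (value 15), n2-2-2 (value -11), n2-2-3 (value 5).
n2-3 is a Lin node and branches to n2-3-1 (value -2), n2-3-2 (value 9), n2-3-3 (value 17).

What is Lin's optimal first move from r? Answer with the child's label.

n1-1 (Lin): min(-5, -14) = -14
n1-2 (Lin): min(0, -3, -12, 19) = -12
n1 (Gita): max(-14, -12) = -12
n2-1 (Lin): min(7, 11) = 7
n2-2 (Lin): min(15, -11, 5) = -11
n2-3 (Lin): min(-2, 9, 17) = -2
n2 (Gita): max(7, -11, -2) = 7
r (Lin): min(-12, 7) = -12
Lin at r wants the lowest of {n1=-12, n2=7}, so chooses n1.

n1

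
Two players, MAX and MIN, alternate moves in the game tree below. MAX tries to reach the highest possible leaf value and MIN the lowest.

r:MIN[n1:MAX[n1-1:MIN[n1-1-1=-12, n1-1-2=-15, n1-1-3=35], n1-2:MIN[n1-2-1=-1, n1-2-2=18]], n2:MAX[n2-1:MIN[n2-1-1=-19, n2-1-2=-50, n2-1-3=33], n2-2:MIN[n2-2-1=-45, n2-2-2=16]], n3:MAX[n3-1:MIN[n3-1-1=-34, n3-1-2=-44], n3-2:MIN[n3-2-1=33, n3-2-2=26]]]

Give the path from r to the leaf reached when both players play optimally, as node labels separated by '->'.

r -> n2 -> n2-2 -> n2-2-1

n1-1 (MIN): min(-12, -15, 35) = -15
n1-2 (MIN): min(-1, 18) = -1
n1 (MAX): max(-15, -1) = -1
n2-1 (MIN): min(-19, -50, 33) = -50
n2-2 (MIN): min(-45, 16) = -45
n2 (MAX): max(-50, -45) = -45
n3-1 (MIN): min(-34, -44) = -44
n3-2 (MIN): min(33, 26) = 26
n3 (MAX): max(-44, 26) = 26
r (MIN): min(-1, -45, 26) = -45
At r, MIN picks n2 (lowest: -45).
At n2, MAX picks n2-2 (highest: -45).
At n2-2, MIN picks n2-2-1 (lowest: -45).
Terminal value -45.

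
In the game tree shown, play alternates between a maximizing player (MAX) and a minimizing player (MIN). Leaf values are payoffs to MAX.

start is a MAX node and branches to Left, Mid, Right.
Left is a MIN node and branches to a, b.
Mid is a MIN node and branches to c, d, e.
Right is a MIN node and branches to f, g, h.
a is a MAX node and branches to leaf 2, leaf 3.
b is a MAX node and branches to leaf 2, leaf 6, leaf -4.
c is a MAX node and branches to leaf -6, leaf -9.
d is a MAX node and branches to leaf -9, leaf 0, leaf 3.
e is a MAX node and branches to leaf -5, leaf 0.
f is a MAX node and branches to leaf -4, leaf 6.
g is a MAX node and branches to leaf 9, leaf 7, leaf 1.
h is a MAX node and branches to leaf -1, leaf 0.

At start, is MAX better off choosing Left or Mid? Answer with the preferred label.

Left

a (MAX): max(2, 3) = 3
b (MAX): max(2, 6, -4) = 6
Left (MIN): min(3, 6) = 3
c (MAX): max(-6, -9) = -6
d (MAX): max(-9, 0, 3) = 3
e (MAX): max(-5, 0) = 0
Mid (MIN): min(-6, 3, 0) = -6
MAX prefers the higher value; Left=3, Mid=-6. Left is better since 3 > -6.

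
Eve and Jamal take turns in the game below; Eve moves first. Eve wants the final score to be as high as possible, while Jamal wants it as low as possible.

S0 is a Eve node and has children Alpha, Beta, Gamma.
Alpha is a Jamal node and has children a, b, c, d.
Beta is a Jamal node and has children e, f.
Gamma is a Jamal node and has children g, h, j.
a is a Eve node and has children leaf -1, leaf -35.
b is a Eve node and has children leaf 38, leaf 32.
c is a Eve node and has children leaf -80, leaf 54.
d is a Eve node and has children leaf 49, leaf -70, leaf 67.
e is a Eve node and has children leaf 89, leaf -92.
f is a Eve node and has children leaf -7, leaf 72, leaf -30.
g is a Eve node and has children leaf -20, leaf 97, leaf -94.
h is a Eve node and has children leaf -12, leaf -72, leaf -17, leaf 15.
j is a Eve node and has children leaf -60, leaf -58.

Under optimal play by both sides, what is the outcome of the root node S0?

a (Eve): max(-1, -35) = -1
b (Eve): max(38, 32) = 38
c (Eve): max(-80, 54) = 54
d (Eve): max(49, -70, 67) = 67
Alpha (Jamal): min(-1, 38, 54, 67) = -1
e (Eve): max(89, -92) = 89
f (Eve): max(-7, 72, -30) = 72
Beta (Jamal): min(89, 72) = 72
g (Eve): max(-20, 97, -94) = 97
h (Eve): max(-12, -72, -17, 15) = 15
j (Eve): max(-60, -58) = -58
Gamma (Jamal): min(97, 15, -58) = -58
S0 (Eve): max(-1, 72, -58) = 72

72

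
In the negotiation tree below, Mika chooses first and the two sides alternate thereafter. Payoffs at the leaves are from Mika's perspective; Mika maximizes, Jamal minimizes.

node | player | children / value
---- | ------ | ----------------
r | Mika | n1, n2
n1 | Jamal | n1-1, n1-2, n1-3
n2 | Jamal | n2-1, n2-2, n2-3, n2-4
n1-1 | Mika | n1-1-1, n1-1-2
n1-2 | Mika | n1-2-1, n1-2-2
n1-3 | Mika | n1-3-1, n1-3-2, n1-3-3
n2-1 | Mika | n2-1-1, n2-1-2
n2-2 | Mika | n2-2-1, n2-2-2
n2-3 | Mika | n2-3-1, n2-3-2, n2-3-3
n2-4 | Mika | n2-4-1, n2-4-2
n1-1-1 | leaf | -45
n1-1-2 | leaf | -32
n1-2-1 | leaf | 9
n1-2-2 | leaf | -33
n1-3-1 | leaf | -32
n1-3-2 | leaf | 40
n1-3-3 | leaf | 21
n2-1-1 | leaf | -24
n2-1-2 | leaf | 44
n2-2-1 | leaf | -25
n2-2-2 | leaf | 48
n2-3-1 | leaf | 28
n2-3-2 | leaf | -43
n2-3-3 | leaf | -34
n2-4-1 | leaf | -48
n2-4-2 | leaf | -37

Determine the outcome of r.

n1-1 (Mika): max(-45, -32) = -32
n1-2 (Mika): max(9, -33) = 9
n1-3 (Mika): max(-32, 40, 21) = 40
n1 (Jamal): min(-32, 9, 40) = -32
n2-1 (Mika): max(-24, 44) = 44
n2-2 (Mika): max(-25, 48) = 48
n2-3 (Mika): max(28, -43, -34) = 28
n2-4 (Mika): max(-48, -37) = -37
n2 (Jamal): min(44, 48, 28, -37) = -37
r (Mika): max(-32, -37) = -32

-32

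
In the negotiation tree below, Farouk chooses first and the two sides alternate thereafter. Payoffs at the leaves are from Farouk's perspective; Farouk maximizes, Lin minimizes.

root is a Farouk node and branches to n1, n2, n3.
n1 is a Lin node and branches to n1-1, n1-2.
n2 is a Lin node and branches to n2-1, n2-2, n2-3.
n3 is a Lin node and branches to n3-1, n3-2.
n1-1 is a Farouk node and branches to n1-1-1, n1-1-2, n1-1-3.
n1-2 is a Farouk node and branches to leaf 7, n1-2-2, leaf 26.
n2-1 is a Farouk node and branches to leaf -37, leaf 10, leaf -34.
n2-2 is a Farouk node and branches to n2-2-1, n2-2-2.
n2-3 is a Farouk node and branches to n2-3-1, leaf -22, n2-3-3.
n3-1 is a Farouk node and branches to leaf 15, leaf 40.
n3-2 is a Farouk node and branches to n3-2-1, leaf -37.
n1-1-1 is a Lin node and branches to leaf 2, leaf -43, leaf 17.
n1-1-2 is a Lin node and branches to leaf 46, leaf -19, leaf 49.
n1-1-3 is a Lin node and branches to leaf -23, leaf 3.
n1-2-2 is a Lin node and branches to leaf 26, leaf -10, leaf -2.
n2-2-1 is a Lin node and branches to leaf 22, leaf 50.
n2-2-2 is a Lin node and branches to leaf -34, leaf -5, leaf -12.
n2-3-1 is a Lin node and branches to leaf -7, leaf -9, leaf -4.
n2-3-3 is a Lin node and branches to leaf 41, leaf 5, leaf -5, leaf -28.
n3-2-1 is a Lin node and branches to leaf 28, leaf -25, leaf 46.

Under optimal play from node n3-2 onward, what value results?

-25

n3-2-1 (Lin): min(28, -25, 46) = -25
n3-2 (Farouk): max(-25, -37) = -25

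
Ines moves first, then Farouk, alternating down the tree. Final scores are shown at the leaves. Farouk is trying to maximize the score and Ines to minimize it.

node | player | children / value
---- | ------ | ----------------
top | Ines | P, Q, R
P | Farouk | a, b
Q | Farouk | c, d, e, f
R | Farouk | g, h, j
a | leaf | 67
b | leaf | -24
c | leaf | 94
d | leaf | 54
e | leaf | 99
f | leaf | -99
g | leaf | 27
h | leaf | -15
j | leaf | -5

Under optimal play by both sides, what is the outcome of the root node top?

P (Farouk): max(67, -24) = 67
Q (Farouk): max(94, 54, 99, -99) = 99
R (Farouk): max(27, -15, -5) = 27
top (Ines): min(67, 99, 27) = 27

27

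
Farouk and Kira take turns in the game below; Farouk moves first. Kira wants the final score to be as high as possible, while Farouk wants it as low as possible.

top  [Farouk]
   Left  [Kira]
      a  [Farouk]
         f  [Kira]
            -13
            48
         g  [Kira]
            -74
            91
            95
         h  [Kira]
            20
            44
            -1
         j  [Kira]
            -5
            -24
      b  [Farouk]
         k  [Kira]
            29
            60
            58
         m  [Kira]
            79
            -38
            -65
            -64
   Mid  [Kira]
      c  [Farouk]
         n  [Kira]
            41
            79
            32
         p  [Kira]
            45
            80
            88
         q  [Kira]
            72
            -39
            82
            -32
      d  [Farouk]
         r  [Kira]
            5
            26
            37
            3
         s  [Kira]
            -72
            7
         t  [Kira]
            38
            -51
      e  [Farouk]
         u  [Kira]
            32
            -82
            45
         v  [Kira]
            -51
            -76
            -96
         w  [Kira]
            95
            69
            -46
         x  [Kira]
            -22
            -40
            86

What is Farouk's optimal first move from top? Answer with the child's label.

f (Kira): max(-13, 48) = 48
g (Kira): max(-74, 91, 95) = 95
h (Kira): max(20, 44, -1) = 44
j (Kira): max(-5, -24) = -5
a (Farouk): min(48, 95, 44, -5) = -5
k (Kira): max(29, 60, 58) = 60
m (Kira): max(79, -38, -65, -64) = 79
b (Farouk): min(60, 79) = 60
Left (Kira): max(-5, 60) = 60
n (Kira): max(41, 79, 32) = 79
p (Kira): max(45, 80, 88) = 88
q (Kira): max(72, -39, 82, -32) = 82
c (Farouk): min(79, 88, 82) = 79
r (Kira): max(5, 26, 37, 3) = 37
s (Kira): max(-72, 7) = 7
t (Kira): max(38, -51) = 38
d (Farouk): min(37, 7, 38) = 7
u (Kira): max(32, -82, 45) = 45
v (Kira): max(-51, -76, -96) = -51
w (Kira): max(95, 69, -46) = 95
x (Kira): max(-22, -40, 86) = 86
e (Farouk): min(45, -51, 95, 86) = -51
Mid (Kira): max(79, 7, -51) = 79
top (Farouk): min(60, 79) = 60
Farouk at top wants the lowest of {Left=60, Mid=79}, so chooses Left.

Left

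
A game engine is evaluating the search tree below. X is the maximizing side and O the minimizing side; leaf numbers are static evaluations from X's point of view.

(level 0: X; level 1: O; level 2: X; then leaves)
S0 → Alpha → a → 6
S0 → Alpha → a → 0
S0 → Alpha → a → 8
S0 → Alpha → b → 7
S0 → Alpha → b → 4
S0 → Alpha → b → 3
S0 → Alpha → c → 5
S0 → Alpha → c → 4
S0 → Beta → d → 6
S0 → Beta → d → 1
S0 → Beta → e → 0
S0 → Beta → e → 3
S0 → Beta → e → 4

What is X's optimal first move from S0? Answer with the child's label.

Alpha

a (X): max(6, 0, 8) = 8
b (X): max(7, 4, 3) = 7
c (X): max(5, 4) = 5
Alpha (O): min(8, 7, 5) = 5
d (X): max(6, 1) = 6
e (X): max(0, 3, 4) = 4
Beta (O): min(6, 4) = 4
S0 (X): max(5, 4) = 5
X at S0 wants the highest of {Alpha=5, Beta=4}, so chooses Alpha.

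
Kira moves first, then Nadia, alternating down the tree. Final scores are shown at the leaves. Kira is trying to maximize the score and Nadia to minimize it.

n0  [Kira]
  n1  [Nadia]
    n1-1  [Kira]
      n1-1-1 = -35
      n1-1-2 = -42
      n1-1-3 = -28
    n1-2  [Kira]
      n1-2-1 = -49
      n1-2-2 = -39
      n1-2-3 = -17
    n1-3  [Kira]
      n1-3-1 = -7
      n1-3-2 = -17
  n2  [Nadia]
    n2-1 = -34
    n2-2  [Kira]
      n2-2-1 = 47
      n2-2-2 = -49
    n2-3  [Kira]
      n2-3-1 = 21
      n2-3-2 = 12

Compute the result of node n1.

-28

n1-1 (Kira): max(-35, -42, -28) = -28
n1-2 (Kira): max(-49, -39, -17) = -17
n1-3 (Kira): max(-7, -17) = -7
n1 (Nadia): min(-28, -17, -7) = -28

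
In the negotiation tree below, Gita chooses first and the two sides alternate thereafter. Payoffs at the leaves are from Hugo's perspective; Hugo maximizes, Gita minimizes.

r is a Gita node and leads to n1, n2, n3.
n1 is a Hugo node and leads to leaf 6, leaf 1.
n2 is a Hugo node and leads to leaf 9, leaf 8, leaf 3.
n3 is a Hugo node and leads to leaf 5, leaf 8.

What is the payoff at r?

6

n1 (Hugo): max(6, 1) = 6
n2 (Hugo): max(9, 8, 3) = 9
n3 (Hugo): max(5, 8) = 8
r (Gita): min(6, 9, 8) = 6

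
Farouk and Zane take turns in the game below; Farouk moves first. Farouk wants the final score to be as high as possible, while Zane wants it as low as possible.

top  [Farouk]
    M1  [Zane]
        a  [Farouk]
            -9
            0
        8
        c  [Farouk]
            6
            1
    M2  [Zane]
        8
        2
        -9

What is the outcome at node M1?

0

a (Farouk): max(-9, 0) = 0
c (Farouk): max(6, 1) = 6
M1 (Zane): min(0, 8, 6) = 0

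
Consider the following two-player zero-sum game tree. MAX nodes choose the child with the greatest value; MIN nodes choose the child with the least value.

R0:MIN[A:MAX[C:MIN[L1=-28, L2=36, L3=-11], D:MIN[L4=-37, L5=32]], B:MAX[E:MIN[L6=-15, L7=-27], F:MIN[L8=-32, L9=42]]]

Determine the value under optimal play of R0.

-28

C (MIN): min(-28, 36, -11) = -28
D (MIN): min(-37, 32) = -37
A (MAX): max(-28, -37) = -28
E (MIN): min(-15, -27) = -27
F (MIN): min(-32, 42) = -32
B (MAX): max(-27, -32) = -27
R0 (MIN): min(-28, -27) = -28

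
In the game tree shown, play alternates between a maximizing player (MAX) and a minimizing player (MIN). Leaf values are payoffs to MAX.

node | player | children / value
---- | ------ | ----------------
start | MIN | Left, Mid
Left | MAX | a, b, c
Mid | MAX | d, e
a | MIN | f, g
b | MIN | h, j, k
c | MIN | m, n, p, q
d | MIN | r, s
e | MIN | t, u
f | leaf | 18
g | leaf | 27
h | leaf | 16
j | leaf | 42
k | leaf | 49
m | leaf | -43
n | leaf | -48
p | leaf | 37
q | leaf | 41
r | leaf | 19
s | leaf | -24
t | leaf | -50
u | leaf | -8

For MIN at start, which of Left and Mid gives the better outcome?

a (MIN): min(18, 27) = 18
b (MIN): min(16, 42, 49) = 16
c (MIN): min(-43, -48, 37, 41) = -48
Left (MAX): max(18, 16, -48) = 18
d (MIN): min(19, -24) = -24
e (MIN): min(-50, -8) = -50
Mid (MAX): max(-24, -50) = -24
MIN prefers the lower value; Left=18, Mid=-24. Mid is better since -24 < 18.

Mid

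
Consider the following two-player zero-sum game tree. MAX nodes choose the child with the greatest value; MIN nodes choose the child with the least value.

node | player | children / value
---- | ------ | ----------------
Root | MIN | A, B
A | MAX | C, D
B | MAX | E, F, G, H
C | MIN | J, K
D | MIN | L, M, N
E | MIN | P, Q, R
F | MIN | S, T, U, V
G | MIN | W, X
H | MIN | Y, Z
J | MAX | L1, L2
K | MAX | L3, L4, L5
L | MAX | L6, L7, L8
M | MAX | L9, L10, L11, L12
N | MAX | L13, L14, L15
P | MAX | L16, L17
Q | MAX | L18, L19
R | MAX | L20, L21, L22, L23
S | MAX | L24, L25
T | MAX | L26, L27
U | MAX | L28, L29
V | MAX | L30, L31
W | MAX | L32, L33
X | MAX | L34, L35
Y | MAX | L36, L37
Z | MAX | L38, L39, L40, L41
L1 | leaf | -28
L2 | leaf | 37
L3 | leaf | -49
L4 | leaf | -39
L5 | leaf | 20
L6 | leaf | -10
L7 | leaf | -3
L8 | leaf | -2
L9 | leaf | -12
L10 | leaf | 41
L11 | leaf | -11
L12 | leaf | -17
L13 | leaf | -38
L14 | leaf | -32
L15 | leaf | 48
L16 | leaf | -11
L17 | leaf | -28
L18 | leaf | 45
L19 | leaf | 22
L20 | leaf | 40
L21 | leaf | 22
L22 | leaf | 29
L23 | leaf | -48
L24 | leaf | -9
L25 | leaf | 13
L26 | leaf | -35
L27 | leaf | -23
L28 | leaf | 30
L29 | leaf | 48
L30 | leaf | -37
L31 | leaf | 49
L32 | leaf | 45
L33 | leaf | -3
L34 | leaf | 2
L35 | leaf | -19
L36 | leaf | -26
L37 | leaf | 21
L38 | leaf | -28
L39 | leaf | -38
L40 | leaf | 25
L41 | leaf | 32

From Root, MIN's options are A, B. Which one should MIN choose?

J (MAX): max(-28, 37) = 37
K (MAX): max(-49, -39, 20) = 20
C (MIN): min(37, 20) = 20
L (MAX): max(-10, -3, -2) = -2
M (MAX): max(-12, 41, -11, -17) = 41
N (MAX): max(-38, -32, 48) = 48
D (MIN): min(-2, 41, 48) = -2
A (MAX): max(20, -2) = 20
P (MAX): max(-11, -28) = -11
Q (MAX): max(45, 22) = 45
R (MAX): max(40, 22, 29, -48) = 40
E (MIN): min(-11, 45, 40) = -11
S (MAX): max(-9, 13) = 13
T (MAX): max(-35, -23) = -23
U (MAX): max(30, 48) = 48
V (MAX): max(-37, 49) = 49
F (MIN): min(13, -23, 48, 49) = -23
W (MAX): max(45, -3) = 45
X (MAX): max(2, -19) = 2
G (MIN): min(45, 2) = 2
Y (MAX): max(-26, 21) = 21
Z (MAX): max(-28, -38, 25, 32) = 32
H (MIN): min(21, 32) = 21
B (MAX): max(-11, -23, 2, 21) = 21
Root (MIN): min(20, 21) = 20
MIN at Root wants the lowest of {A=20, B=21}, so chooses A.

A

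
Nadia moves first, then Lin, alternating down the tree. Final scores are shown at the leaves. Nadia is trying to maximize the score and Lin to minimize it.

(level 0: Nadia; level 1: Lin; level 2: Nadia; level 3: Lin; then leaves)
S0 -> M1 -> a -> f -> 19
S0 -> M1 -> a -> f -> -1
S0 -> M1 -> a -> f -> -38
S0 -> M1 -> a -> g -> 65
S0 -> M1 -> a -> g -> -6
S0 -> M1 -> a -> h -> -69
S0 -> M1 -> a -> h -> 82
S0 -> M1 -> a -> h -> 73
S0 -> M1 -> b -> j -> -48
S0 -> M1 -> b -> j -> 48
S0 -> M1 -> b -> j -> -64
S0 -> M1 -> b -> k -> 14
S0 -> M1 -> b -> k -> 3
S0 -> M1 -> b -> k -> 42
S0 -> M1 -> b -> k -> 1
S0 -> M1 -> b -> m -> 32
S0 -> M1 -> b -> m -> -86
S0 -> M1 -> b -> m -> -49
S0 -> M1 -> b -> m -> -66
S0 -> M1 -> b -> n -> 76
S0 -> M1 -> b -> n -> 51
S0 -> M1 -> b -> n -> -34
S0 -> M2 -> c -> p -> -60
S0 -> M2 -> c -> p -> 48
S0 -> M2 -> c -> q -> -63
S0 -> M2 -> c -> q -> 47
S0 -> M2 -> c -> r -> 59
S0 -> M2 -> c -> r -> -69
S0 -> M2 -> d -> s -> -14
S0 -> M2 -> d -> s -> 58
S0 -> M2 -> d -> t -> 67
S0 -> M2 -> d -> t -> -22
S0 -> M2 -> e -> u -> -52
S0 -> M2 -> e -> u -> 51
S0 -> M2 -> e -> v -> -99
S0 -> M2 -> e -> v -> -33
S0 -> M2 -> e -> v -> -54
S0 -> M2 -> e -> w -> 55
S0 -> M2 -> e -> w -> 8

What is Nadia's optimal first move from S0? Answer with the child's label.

M1

f (Lin): min(19, -1, -38) = -38
g (Lin): min(65, -6) = -6
h (Lin): min(-69, 82, 73) = -69
a (Nadia): max(-38, -6, -69) = -6
j (Lin): min(-48, 48, -64) = -64
k (Lin): min(14, 3, 42, 1) = 1
m (Lin): min(32, -86, -49, -66) = -86
n (Lin): min(76, 51, -34) = -34
b (Nadia): max(-64, 1, -86, -34) = 1
M1 (Lin): min(-6, 1) = -6
p (Lin): min(-60, 48) = -60
q (Lin): min(-63, 47) = -63
r (Lin): min(59, -69) = -69
c (Nadia): max(-60, -63, -69) = -60
s (Lin): min(-14, 58) = -14
t (Lin): min(67, -22) = -22
d (Nadia): max(-14, -22) = -14
u (Lin): min(-52, 51) = -52
v (Lin): min(-99, -33, -54) = -99
w (Lin): min(55, 8) = 8
e (Nadia): max(-52, -99, 8) = 8
M2 (Lin): min(-60, -14, 8) = -60
S0 (Nadia): max(-6, -60) = -6
Nadia at S0 wants the highest of {M1=-6, M2=-60}, so chooses M1.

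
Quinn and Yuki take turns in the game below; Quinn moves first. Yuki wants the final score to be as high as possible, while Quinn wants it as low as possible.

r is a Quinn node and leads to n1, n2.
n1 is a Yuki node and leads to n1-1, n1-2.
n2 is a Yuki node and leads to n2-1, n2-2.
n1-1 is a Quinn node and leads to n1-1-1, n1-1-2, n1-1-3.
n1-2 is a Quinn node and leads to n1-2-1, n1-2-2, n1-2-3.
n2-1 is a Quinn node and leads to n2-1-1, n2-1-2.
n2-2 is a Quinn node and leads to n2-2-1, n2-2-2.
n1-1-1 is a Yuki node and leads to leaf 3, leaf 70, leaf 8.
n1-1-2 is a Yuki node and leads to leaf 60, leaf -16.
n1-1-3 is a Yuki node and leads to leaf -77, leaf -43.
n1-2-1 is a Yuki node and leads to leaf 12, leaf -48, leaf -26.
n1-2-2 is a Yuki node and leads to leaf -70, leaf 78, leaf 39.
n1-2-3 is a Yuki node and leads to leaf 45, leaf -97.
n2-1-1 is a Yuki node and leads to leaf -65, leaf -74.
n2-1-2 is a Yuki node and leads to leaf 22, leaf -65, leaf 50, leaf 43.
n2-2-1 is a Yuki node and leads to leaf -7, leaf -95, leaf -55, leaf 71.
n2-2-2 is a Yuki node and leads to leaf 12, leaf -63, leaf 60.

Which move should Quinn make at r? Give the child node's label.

n1

n1-1-1 (Yuki): max(3, 70, 8) = 70
n1-1-2 (Yuki): max(60, -16) = 60
n1-1-3 (Yuki): max(-77, -43) = -43
n1-1 (Quinn): min(70, 60, -43) = -43
n1-2-1 (Yuki): max(12, -48, -26) = 12
n1-2-2 (Yuki): max(-70, 78, 39) = 78
n1-2-3 (Yuki): max(45, -97) = 45
n1-2 (Quinn): min(12, 78, 45) = 12
n1 (Yuki): max(-43, 12) = 12
n2-1-1 (Yuki): max(-65, -74) = -65
n2-1-2 (Yuki): max(22, -65, 50, 43) = 50
n2-1 (Quinn): min(-65, 50) = -65
n2-2-1 (Yuki): max(-7, -95, -55, 71) = 71
n2-2-2 (Yuki): max(12, -63, 60) = 60
n2-2 (Quinn): min(71, 60) = 60
n2 (Yuki): max(-65, 60) = 60
r (Quinn): min(12, 60) = 12
Quinn at r wants the lowest of {n1=12, n2=60}, so chooses n1.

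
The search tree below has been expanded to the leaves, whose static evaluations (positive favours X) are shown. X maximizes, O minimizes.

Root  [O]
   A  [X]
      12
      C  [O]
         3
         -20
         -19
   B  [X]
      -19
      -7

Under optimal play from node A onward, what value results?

12

C (O): min(3, -20, -19) = -20
A (X): max(12, -20) = 12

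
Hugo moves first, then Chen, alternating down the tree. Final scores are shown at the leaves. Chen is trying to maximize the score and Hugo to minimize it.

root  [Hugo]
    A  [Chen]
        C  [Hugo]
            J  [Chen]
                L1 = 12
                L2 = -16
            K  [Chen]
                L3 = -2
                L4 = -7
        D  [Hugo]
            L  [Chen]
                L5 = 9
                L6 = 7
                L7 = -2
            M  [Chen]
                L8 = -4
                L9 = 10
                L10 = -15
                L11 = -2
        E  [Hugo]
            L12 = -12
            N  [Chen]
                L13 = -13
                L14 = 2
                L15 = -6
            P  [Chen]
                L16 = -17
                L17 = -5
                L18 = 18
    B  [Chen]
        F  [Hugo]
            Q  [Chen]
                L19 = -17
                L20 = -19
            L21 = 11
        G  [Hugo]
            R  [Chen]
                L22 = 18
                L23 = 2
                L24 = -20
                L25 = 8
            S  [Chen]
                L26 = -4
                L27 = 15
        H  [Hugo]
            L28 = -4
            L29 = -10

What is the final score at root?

J (Chen): max(12, -16) = 12
K (Chen): max(-2, -7) = -2
C (Hugo): min(12, -2) = -2
L (Chen): max(9, 7, -2) = 9
M (Chen): max(-4, 10, -15, -2) = 10
D (Hugo): min(9, 10) = 9
N (Chen): max(-13, 2, -6) = 2
P (Chen): max(-17, -5, 18) = 18
E (Hugo): min(-12, 2, 18) = -12
A (Chen): max(-2, 9, -12) = 9
Q (Chen): max(-17, -19) = -17
F (Hugo): min(-17, 11) = -17
R (Chen): max(18, 2, -20, 8) = 18
S (Chen): max(-4, 15) = 15
G (Hugo): min(18, 15) = 15
H (Hugo): min(-4, -10) = -10
B (Chen): max(-17, 15, -10) = 15
root (Hugo): min(9, 15) = 9

9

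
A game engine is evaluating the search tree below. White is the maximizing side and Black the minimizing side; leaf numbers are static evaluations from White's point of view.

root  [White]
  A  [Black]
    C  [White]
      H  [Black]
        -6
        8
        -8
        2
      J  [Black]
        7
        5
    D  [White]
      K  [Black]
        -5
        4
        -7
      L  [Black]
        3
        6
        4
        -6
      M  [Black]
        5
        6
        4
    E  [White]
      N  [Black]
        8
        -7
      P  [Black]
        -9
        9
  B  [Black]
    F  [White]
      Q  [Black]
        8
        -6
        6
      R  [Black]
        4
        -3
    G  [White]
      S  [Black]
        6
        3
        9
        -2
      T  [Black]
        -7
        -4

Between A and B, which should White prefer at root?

H (Black): min(-6, 8, -8, 2) = -8
J (Black): min(7, 5) = 5
C (White): max(-8, 5) = 5
K (Black): min(-5, 4, -7) = -7
L (Black): min(3, 6, 4, -6) = -6
M (Black): min(5, 6, 4) = 4
D (White): max(-7, -6, 4) = 4
N (Black): min(8, -7) = -7
P (Black): min(-9, 9) = -9
E (White): max(-7, -9) = -7
A (Black): min(5, 4, -7) = -7
Q (Black): min(8, -6, 6) = -6
R (Black): min(4, -3) = -3
F (White): max(-6, -3) = -3
S (Black): min(6, 3, 9, -2) = -2
T (Black): min(-7, -4) = -7
G (White): max(-2, -7) = -2
B (Black): min(-3, -2) = -3
White prefers the higher value; A=-7, B=-3. B is better since -3 > -7.

B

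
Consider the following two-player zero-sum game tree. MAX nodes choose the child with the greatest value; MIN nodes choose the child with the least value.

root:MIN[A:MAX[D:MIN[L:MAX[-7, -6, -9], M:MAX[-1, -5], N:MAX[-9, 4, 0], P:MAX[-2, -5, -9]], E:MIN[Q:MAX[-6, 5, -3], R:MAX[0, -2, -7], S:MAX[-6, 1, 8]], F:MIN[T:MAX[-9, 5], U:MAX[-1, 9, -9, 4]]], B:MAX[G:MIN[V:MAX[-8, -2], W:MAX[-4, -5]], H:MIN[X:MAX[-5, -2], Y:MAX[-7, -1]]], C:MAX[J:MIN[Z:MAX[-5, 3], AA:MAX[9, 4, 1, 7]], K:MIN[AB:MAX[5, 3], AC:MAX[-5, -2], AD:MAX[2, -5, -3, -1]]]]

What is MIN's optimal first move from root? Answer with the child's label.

B

L (MAX): max(-7, -6, -9) = -6
M (MAX): max(-1, -5) = -1
N (MAX): max(-9, 4, 0) = 4
P (MAX): max(-2, -5, -9) = -2
D (MIN): min(-6, -1, 4, -2) = -6
Q (MAX): max(-6, 5, -3) = 5
R (MAX): max(0, -2, -7) = 0
S (MAX): max(-6, 1, 8) = 8
E (MIN): min(5, 0, 8) = 0
T (MAX): max(-9, 5) = 5
U (MAX): max(-1, 9, -9, 4) = 9
F (MIN): min(5, 9) = 5
A (MAX): max(-6, 0, 5) = 5
V (MAX): max(-8, -2) = -2
W (MAX): max(-4, -5) = -4
G (MIN): min(-2, -4) = -4
X (MAX): max(-5, -2) = -2
Y (MAX): max(-7, -1) = -1
H (MIN): min(-2, -1) = -2
B (MAX): max(-4, -2) = -2
Z (MAX): max(-5, 3) = 3
AA (MAX): max(9, 4, 1, 7) = 9
J (MIN): min(3, 9) = 3
AB (MAX): max(5, 3) = 5
AC (MAX): max(-5, -2) = -2
AD (MAX): max(2, -5, -3, -1) = 2
K (MIN): min(5, -2, 2) = -2
C (MAX): max(3, -2) = 3
root (MIN): min(5, -2, 3) = -2
MIN at root wants the lowest of {A=5, B=-2, C=3}, so chooses B.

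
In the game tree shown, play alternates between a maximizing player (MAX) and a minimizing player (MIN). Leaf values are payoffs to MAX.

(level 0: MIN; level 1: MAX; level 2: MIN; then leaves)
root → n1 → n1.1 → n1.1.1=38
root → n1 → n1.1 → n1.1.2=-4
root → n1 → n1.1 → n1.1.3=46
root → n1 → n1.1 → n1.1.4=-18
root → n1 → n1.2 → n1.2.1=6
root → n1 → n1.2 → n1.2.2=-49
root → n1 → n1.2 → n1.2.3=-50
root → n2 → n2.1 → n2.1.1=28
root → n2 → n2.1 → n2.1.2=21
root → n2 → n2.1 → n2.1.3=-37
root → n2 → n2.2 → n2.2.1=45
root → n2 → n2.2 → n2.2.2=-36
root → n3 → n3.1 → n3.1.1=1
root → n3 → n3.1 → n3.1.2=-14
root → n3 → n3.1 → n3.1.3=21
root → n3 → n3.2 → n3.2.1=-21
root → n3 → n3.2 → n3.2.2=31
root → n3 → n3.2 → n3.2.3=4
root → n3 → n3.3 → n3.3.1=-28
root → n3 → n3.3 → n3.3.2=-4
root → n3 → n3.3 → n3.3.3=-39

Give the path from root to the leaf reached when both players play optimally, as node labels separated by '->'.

root -> n2 -> n2.2 -> n2.2.2

n1.1 (MIN): min(38, -4, 46, -18) = -18
n1.2 (MIN): min(6, -49, -50) = -50
n1 (MAX): max(-18, -50) = -18
n2.1 (MIN): min(28, 21, -37) = -37
n2.2 (MIN): min(45, -36) = -36
n2 (MAX): max(-37, -36) = -36
n3.1 (MIN): min(1, -14, 21) = -14
n3.2 (MIN): min(-21, 31, 4) = -21
n3.3 (MIN): min(-28, -4, -39) = -39
n3 (MAX): max(-14, -21, -39) = -14
root (MIN): min(-18, -36, -14) = -36
At root, MIN picks n2 (lowest: -36).
At n2, MAX picks n2.2 (highest: -36).
At n2.2, MIN picks n2.2.2 (lowest: -36).
Terminal value -36.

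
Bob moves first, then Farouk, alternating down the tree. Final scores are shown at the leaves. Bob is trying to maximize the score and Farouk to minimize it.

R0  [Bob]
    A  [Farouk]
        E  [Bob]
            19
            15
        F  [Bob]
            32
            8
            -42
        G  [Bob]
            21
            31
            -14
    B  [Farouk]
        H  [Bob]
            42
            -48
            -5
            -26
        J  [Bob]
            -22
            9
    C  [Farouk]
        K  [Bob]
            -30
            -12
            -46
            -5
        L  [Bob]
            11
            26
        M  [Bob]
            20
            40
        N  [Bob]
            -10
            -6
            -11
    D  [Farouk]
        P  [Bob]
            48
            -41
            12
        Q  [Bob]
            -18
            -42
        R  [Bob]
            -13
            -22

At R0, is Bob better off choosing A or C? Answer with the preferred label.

E (Bob): max(19, 15) = 19
F (Bob): max(32, 8, -42) = 32
G (Bob): max(21, 31, -14) = 31
A (Farouk): min(19, 32, 31) = 19
K (Bob): max(-30, -12, -46, -5) = -5
L (Bob): max(11, 26) = 26
M (Bob): max(20, 40) = 40
N (Bob): max(-10, -6, -11) = -6
C (Farouk): min(-5, 26, 40, -6) = -6
Bob prefers the higher value; A=19, C=-6. A is better since 19 > -6.

A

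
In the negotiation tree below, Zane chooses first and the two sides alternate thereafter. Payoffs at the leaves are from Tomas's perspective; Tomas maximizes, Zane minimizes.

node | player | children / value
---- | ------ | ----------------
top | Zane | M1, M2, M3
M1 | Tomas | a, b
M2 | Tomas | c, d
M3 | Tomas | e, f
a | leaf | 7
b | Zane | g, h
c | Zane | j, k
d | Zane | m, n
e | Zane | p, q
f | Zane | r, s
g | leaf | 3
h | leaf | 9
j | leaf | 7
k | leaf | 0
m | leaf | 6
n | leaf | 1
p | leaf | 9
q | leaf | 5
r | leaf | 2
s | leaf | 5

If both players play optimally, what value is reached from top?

1

b (Zane): min(3, 9) = 3
M1 (Tomas): max(7, 3) = 7
c (Zane): min(7, 0) = 0
d (Zane): min(6, 1) = 1
M2 (Tomas): max(0, 1) = 1
e (Zane): min(9, 5) = 5
f (Zane): min(2, 5) = 2
M3 (Tomas): max(5, 2) = 5
top (Zane): min(7, 1, 5) = 1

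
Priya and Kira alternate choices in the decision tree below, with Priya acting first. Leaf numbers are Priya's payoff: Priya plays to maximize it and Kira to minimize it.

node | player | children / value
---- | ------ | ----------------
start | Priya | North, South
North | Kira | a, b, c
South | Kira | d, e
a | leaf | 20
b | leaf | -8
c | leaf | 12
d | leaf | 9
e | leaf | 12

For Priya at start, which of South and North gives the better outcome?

South (Kira): min(9, 12) = 9
North (Kira): min(20, -8, 12) = -8
Priya prefers the higher value; South=9, North=-8. South is better since 9 > -8.

South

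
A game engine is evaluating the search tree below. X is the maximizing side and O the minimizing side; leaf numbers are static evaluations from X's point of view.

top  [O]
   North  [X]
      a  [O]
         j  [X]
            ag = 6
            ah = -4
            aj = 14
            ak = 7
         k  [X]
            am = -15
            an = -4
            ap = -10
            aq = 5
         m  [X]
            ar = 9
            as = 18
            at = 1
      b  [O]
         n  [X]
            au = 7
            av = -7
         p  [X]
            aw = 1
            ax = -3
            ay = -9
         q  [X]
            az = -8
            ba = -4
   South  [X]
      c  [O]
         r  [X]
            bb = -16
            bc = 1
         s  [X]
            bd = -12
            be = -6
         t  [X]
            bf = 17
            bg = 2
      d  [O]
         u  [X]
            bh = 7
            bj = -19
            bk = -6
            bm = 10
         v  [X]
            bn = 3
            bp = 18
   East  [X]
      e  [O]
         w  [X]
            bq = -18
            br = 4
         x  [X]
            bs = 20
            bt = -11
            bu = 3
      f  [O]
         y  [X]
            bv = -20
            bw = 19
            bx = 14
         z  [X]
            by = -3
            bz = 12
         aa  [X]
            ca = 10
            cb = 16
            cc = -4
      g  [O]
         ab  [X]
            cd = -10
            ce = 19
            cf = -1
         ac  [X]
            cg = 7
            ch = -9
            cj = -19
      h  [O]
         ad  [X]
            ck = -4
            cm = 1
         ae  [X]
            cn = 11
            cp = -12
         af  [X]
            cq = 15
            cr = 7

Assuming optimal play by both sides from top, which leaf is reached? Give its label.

j (X): max(6, -4, 14, 7) = 14
k (X): max(-15, -4, -10, 5) = 5
m (X): max(9, 18, 1) = 18
a (O): min(14, 5, 18) = 5
n (X): max(7, -7) = 7
p (X): max(1, -3, -9) = 1
q (X): max(-8, -4) = -4
b (O): min(7, 1, -4) = -4
North (X): max(5, -4) = 5
r (X): max(-16, 1) = 1
s (X): max(-12, -6) = -6
t (X): max(17, 2) = 17
c (O): min(1, -6, 17) = -6
u (X): max(7, -19, -6, 10) = 10
v (X): max(3, 18) = 18
d (O): min(10, 18) = 10
South (X): max(-6, 10) = 10
w (X): max(-18, 4) = 4
x (X): max(20, -11, 3) = 20
e (O): min(4, 20) = 4
y (X): max(-20, 19, 14) = 19
z (X): max(-3, 12) = 12
aa (X): max(10, 16, -4) = 16
f (O): min(19, 12, 16) = 12
ab (X): max(-10, 19, -1) = 19
ac (X): max(7, -9, -19) = 7
g (O): min(19, 7) = 7
ad (X): max(-4, 1) = 1
ae (X): max(11, -12) = 11
af (X): max(15, 7) = 15
h (O): min(1, 11, 15) = 1
East (X): max(4, 12, 7, 1) = 12
top (O): min(5, 10, 12) = 5
At top, O picks North (lowest: 5).
At North, X picks a (highest: 5).
At a, O picks k (lowest: 5).
At k, X picks aq (highest: 5).
Terminal value 5.

aq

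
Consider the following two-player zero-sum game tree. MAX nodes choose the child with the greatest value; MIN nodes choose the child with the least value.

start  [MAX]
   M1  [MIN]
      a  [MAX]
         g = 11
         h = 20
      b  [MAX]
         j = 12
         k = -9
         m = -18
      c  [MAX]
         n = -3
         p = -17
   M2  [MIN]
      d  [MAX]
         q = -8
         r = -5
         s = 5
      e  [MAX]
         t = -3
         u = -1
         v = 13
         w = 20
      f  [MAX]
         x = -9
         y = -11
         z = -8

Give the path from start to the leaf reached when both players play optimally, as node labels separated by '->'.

a (MAX): max(11, 20) = 20
b (MAX): max(12, -9, -18) = 12
c (MAX): max(-3, -17) = -3
M1 (MIN): min(20, 12, -3) = -3
d (MAX): max(-8, -5, 5) = 5
e (MAX): max(-3, -1, 13, 20) = 20
f (MAX): max(-9, -11, -8) = -8
M2 (MIN): min(5, 20, -8) = -8
start (MAX): max(-3, -8) = -3
At start, MAX picks M1 (highest: -3).
At M1, MIN picks c (lowest: -3).
At c, MAX picks n (highest: -3).
Terminal value -3.

start -> M1 -> c -> n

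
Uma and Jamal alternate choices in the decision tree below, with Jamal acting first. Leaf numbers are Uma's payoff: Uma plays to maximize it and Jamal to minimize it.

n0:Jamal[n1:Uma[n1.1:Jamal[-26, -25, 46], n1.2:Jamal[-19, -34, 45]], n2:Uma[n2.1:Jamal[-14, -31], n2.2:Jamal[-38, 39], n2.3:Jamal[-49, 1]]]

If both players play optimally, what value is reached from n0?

-31

n1.1 (Jamal): min(-26, -25, 46) = -26
n1.2 (Jamal): min(-19, -34, 45) = -34
n1 (Uma): max(-26, -34) = -26
n2.1 (Jamal): min(-14, -31) = -31
n2.2 (Jamal): min(-38, 39) = -38
n2.3 (Jamal): min(-49, 1) = -49
n2 (Uma): max(-31, -38, -49) = -31
n0 (Jamal): min(-26, -31) = -31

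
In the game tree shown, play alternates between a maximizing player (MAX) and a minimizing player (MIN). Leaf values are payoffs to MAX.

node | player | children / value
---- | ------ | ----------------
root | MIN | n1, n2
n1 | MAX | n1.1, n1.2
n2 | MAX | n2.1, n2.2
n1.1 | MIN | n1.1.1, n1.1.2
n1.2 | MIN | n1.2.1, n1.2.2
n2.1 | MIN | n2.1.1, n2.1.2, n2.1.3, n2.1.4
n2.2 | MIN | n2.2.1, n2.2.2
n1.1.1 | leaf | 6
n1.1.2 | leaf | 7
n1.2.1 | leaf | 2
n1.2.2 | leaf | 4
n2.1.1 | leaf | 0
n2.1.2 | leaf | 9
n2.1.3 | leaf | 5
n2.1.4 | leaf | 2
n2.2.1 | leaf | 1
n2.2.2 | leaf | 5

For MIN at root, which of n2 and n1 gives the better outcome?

n2

n2.1 (MIN): min(0, 9, 5, 2) = 0
n2.2 (MIN): min(1, 5) = 1
n2 (MAX): max(0, 1) = 1
n1.1 (MIN): min(6, 7) = 6
n1.2 (MIN): min(2, 4) = 2
n1 (MAX): max(6, 2) = 6
MIN prefers the lower value; n2=1, n1=6. n2 is better since 1 < 6.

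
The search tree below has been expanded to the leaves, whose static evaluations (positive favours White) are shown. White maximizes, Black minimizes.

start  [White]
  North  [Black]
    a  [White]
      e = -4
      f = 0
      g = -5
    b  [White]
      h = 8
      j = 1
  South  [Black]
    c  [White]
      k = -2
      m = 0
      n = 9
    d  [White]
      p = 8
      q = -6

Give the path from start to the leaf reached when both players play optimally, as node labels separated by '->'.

a (White): max(-4, 0, -5) = 0
b (White): max(8, 1) = 8
North (Black): min(0, 8) = 0
c (White): max(-2, 0, 9) = 9
d (White): max(8, -6) = 8
South (Black): min(9, 8) = 8
start (White): max(0, 8) = 8
At start, White picks South (highest: 8).
At South, Black picks d (lowest: 8).
At d, White picks p (highest: 8).
Terminal value 8.

start -> South -> d -> p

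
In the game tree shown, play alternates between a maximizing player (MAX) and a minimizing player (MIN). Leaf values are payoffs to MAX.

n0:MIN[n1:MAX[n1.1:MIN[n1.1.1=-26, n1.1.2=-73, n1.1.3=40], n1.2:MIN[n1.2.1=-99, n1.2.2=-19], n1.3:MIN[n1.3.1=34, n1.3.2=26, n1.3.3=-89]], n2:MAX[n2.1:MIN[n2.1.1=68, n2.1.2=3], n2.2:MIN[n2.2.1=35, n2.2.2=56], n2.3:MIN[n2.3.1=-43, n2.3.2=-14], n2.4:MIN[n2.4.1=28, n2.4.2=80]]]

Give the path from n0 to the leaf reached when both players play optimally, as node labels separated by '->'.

n0 -> n1 -> n1.1 -> n1.1.2

n1.1 (MIN): min(-26, -73, 40) = -73
n1.2 (MIN): min(-99, -19) = -99
n1.3 (MIN): min(34, 26, -89) = -89
n1 (MAX): max(-73, -99, -89) = -73
n2.1 (MIN): min(68, 3) = 3
n2.2 (MIN): min(35, 56) = 35
n2.3 (MIN): min(-43, -14) = -43
n2.4 (MIN): min(28, 80) = 28
n2 (MAX): max(3, 35, -43, 28) = 35
n0 (MIN): min(-73, 35) = -73
At n0, MIN picks n1 (lowest: -73).
At n1, MAX picks n1.1 (highest: -73).
At n1.1, MIN picks n1.1.2 (lowest: -73).
Terminal value -73.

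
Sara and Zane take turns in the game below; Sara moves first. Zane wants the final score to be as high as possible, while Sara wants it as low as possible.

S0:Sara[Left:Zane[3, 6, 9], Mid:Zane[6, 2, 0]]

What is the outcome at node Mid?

Mid (Zane): max(6, 2, 0) = 6

6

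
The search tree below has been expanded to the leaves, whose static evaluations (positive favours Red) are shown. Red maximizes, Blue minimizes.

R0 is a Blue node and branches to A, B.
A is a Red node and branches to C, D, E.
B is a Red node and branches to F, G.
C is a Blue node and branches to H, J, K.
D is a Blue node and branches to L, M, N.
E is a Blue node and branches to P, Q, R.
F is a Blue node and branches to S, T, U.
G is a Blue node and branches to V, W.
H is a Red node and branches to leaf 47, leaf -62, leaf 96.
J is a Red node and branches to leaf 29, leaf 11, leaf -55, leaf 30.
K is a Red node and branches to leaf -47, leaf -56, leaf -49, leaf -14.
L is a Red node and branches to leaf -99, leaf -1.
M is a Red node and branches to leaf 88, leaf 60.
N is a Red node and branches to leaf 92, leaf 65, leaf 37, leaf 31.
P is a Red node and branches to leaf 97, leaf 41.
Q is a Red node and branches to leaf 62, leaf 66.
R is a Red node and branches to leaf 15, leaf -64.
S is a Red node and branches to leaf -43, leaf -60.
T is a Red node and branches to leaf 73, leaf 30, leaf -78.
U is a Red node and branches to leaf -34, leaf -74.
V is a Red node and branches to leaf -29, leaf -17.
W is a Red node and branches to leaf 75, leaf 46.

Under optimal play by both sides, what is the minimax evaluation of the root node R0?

-17

H (Red): max(47, -62, 96) = 96
J (Red): max(29, 11, -55, 30) = 30
K (Red): max(-47, -56, -49, -14) = -14
C (Blue): min(96, 30, -14) = -14
L (Red): max(-99, -1) = -1
M (Red): max(88, 60) = 88
N (Red): max(92, 65, 37, 31) = 92
D (Blue): min(-1, 88, 92) = -1
P (Red): max(97, 41) = 97
Q (Red): max(62, 66) = 66
R (Red): max(15, -64) = 15
E (Blue): min(97, 66, 15) = 15
A (Red): max(-14, -1, 15) = 15
S (Red): max(-43, -60) = -43
T (Red): max(73, 30, -78) = 73
U (Red): max(-34, -74) = -34
F (Blue): min(-43, 73, -34) = -43
V (Red): max(-29, -17) = -17
W (Red): max(75, 46) = 75
G (Blue): min(-17, 75) = -17
B (Red): max(-43, -17) = -17
R0 (Blue): min(15, -17) = -17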